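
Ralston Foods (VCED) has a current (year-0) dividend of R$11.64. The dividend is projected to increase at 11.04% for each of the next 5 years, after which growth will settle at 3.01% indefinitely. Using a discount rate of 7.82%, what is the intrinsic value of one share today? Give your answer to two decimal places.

Two-stage DDM. Project D₁…D_5 at 0.1104, terminal growth 0.0301, discount at r = 0.0782.
D_1 = 12.9251
D_2 = 14.3520
D_3 = 15.9364
D_4 = 17.6958
D_5 = 19.6494
Terminal value at t=5: TV = D_6/(r−g) = 20.2409/(0.0782−0.0301) = 420.8086
P₀ = 12.9251/(1+0.0782)^1 + 14.3520/(1+0.0782)^2 + 15.9364/(1+0.0782)^3 + 17.6958/(1+0.0782)^4 + 19.6494/(1+0.0782)^5 + 420.8086/(1+0.0782)^5 = 352.4205

R$352.42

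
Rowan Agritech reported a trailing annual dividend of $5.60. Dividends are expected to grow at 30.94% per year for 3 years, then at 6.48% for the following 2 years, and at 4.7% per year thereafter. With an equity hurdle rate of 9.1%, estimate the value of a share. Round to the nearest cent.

Three-stage DDM. Project D₁…D_5; terminal Gordon value at t=5 with g = 0.047; discount at r = 0.091.
D_1 = 7.3326
D_2 = 9.6014
D_3 = 12.5720
D_4 = 13.3867
D_5 = 14.2541
TV_5 = 14.9241/(0.091−0.047) = 339.1838
P₀ = Σ Dₜ/(1+r)ᵗ + TV_5/(1+r)^5 = 262.5771

$262.58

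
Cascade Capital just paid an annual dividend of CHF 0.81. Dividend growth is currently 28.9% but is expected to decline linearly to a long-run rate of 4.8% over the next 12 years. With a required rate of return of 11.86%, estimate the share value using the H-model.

CHF 28.61

H-model: P₀ = D₀[(1+g_L) + H(g_S−g_L)]/(r−g_L), with H = 12/2 = 6.
P₀ = 0.81 × [(1+0.048) + 6×(0.289−0.048)] / (0.1186−0.048)
   = 0.81 × 2.4940 / 0.0706 = 28.6139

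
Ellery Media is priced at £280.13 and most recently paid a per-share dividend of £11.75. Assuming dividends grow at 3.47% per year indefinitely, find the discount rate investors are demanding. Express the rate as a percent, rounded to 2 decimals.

Rearranging the constant-growth DDM: r = D₁/P₀ + g.
D₁ = 11.75 × (1 + 0.0347) = 12.1577.
r = 12.1577 / 280.13 + 0.0347 = 0.04340 + 0.0347 = 0.07810

7.81%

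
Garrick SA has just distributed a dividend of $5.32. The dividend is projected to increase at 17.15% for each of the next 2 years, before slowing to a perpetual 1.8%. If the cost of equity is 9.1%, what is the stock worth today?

$97.39

Two-stage DDM. Project D₁…D_2 at 0.1715, terminal growth 0.018, discount at r = 0.091.
D_1 = 6.2324
D_2 = 7.3012
Terminal value at t=2: TV = D_3/(r−g) = 7.4327/(0.091−0.018) = 101.8172
P₀ = 6.2324/(1+0.091)^1 + 7.3012/(1+0.091)^2 + 101.8172/(1+0.091)^2 = 97.3871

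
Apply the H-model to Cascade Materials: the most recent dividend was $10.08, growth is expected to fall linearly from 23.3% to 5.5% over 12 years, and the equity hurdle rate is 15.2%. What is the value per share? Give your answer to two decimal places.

$220.62

H-model: P₀ = D₀[(1+g_L) + H(g_S−g_L)]/(r−g_L), with H = 12/2 = 6.
P₀ = 10.08 × [(1+0.055) + 6×(0.233−0.055)] / (0.152−0.055)
   = 10.08 × 2.1230 / 0.097 = 220.6169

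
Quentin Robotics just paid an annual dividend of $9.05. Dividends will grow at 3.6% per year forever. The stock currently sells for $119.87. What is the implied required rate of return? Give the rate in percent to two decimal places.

11.42%

Rearranging the constant-growth DDM: r = D₁/P₀ + g.
D₁ = 9.05 × (1 + 0.036) = 9.3758.
r = 9.3758 / 119.87 + 0.036 = 0.07822 + 0.036 = 0.11422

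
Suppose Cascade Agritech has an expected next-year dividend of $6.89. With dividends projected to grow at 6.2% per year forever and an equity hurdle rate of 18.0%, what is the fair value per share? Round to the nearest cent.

$58.39

Gordon growth model: P₀ = D₁/(r − g), with D₁ = 6.89 given directly.
P₀ = 6.8900 / (0.18 − 0.062) = 6.8900 / 0.118 = 58.3898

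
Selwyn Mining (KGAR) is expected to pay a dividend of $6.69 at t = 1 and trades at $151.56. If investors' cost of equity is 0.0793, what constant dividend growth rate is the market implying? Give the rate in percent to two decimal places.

From P₀ = D₁/(r − g), the implied growth is g = r − D₁/P₀.
g = 0.0793 − 6.69/151.56 = 0.0793 − 0.04414 = 0.03516

3.52%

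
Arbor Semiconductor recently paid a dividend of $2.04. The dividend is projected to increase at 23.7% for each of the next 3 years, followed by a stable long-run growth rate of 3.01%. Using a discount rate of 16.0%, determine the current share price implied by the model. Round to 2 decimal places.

Two-stage DDM. Project D₁…D_3 at 0.237, terminal growth 0.0301, discount at r = 0.16.
D_1 = 2.5235
D_2 = 3.1215
D_3 = 3.8614
Terminal value at t=3: TV = D_4/(r−g) = 3.9776/(0.16−0.0301) = 30.6203
P₀ = 2.5235/(1+0.16)^1 + 3.1215/(1+0.16)^2 + 3.8614/(1+0.16)^3 + 30.6203/(1+0.16)^3 = 26.5862

$26.59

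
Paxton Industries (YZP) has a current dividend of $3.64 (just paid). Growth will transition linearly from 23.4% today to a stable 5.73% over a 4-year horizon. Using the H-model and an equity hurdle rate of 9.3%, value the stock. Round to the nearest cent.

H-model: P₀ = D₀[(1+g_L) + H(g_S−g_L)]/(r−g_L), with H = 4/2 = 2.
P₀ = 3.64 × [(1+0.0573) + 2×(0.234−0.0573)] / (0.093−0.0573)
   = 3.64 × 1.4107 / 0.0357 = 143.8361

$143.84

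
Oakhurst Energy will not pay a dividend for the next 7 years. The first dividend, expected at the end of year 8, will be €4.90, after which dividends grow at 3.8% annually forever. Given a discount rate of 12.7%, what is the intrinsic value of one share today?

Deferred-dividend DDM. At t=7 the remaining stream is a growing perpetuity with first payment D_8 = 4.90.
V_7 = D_8/(r−g) = 4.90/(0.127−0.038) = 55.0562
P₀ = V_7/(1+r)^7 = 55.0562/(1+0.127)^7 = 23.8418

€23.84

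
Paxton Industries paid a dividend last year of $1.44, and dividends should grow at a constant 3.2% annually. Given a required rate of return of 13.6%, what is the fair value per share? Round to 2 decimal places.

$14.29

Gordon growth model: P₀ = D₁/(r − g). D₁ = 1.44 × (1 + 0.032) = 1.4861.
P₀ = 1.4861 / (0.136 − 0.032) = 1.4861 / 0.104 = 14.2892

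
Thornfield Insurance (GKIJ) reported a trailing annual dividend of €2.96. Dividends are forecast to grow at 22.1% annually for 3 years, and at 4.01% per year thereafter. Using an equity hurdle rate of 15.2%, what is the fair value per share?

Two-stage DDM. Project D₁…D_3 at 0.221, terminal growth 0.0401, discount at r = 0.152.
D_1 = 3.6142
D_2 = 4.4129
D_3 = 5.3881
Terminal value at t=3: TV = D_4/(r−g) = 5.6042/(0.152−0.0401) = 50.0822
P₀ = 3.6142/(1+0.152)^1 + 4.4129/(1+0.152)^2 + 5.3881/(1+0.152)^3 + 50.0822/(1+0.152)^3 = 42.7455

€42.75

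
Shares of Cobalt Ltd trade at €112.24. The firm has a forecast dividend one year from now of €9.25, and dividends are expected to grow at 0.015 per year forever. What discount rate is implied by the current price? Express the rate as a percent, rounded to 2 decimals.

Rearranging the constant-growth DDM: r = D₁/P₀ + g.
r = 9.2500 / 112.24 + 0.015 = 0.08241 + 0.015 = 0.09741

9.74%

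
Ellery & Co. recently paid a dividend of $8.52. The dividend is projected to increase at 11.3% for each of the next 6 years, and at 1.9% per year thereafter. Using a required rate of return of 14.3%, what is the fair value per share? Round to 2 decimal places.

Two-stage DDM. Project D₁…D_6 at 0.113, terminal growth 0.019, discount at r = 0.143.
D_1 = 9.4828
D_2 = 10.5543
D_3 = 11.7469
D_4 = 13.0744
D_5 = 14.5518
D_6 = 16.1961
Terminal value at t=6: TV = D_7/(r−g) = 16.5038/(0.143−0.019) = 133.0954
P₀ = 9.4828/(1+0.143)^1 + 10.5543/(1+0.143)^2 + 11.7469/(1+0.143)^3 + 13.0744/(1+0.143)^4 + 14.5518/(1+0.143)^5 + 16.1961/(1+0.143)^6 + 133.0954/(1+0.143)^6 = 106.3119

$106.31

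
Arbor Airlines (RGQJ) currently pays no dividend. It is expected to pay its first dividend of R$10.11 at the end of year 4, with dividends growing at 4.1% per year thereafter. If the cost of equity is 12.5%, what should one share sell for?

R$84.53

Deferred-dividend DDM. At t=3 the remaining stream is a growing perpetuity with first payment D_4 = 10.11.
V_3 = D_4/(r−g) = 10.11/(0.125−0.041) = 120.3571
P₀ = V_3/(1+r)^3 = 120.3571/(1+0.125)^3 = 84.5307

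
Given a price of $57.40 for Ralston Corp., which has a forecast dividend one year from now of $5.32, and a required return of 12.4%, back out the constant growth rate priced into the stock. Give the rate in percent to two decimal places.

From P₀ = D₁/(r − g), the implied growth is g = r − D₁/P₀.
g = 0.124 − 5.32/57.40 = 0.124 − 0.09268 = 0.03132

3.13%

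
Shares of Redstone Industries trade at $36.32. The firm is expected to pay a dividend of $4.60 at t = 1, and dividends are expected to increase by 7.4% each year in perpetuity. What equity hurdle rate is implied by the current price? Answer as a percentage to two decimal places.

20.07%

Rearranging the constant-growth DDM: r = D₁/P₀ + g.
r = 4.6000 / 36.32 + 0.074 = 0.12665 + 0.074 = 0.20065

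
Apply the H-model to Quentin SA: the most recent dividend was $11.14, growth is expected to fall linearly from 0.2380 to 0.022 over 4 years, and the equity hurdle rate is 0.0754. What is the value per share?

$303.33

H-model: P₀ = D₀[(1+g_L) + H(g_S−g_L)]/(r−g_L), with H = 4/2 = 2.
P₀ = 11.14 × [(1+0.022) + 2×(0.238−0.022)] / (0.0754−0.022)
   = 11.14 × 1.4540 / 0.0534 = 303.3251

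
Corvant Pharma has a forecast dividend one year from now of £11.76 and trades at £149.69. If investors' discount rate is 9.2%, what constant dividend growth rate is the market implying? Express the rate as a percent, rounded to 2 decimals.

1.34%

From P₀ = D₁/(r − g), the implied growth is g = r − D₁/P₀.
g = 0.092 − 11.76/149.69 = 0.092 − 0.07856 = 0.01344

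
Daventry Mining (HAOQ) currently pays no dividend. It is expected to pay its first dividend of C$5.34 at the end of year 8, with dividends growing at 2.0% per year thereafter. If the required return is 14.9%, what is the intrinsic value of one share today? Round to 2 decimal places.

C$15.66

Deferred-dividend DDM. At t=7 the remaining stream is a growing perpetuity with first payment D_8 = 5.34.
V_7 = D_8/(r−g) = 5.34/(0.149−0.02) = 41.3953
P₀ = V_7/(1+r)^7 = 41.3953/(1+0.149)^7 = 15.6571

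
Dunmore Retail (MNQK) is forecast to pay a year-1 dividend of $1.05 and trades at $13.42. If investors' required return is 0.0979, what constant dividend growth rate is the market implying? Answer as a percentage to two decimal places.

1.97%

From P₀ = D₁/(r − g), the implied growth is g = r − D₁/P₀.
g = 0.0979 − 1.05/13.42 = 0.0979 − 0.07824 = 0.01966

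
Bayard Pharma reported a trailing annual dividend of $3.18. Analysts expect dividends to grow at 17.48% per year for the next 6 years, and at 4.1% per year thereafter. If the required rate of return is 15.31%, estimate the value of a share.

Two-stage DDM. Project D₁…D_6 at 0.1748, terminal growth 0.041, discount at r = 0.1531.
D_1 = 3.7359
D_2 = 4.3889
D_3 = 5.1561
D_4 = 6.0574
D_5 = 7.1162
D_6 = 8.3601
Terminal value at t=6: TV = D_7/(r−g) = 8.7028/(0.1531−0.041) = 77.6347
P₀ = 3.7359/(1+0.1531)^1 + 4.3889/(1+0.1531)^2 + 5.1561/(1+0.1531)^3 + 6.0574/(1+0.1531)^4 + 7.1162/(1+0.1531)^5 + 8.3601/(1+0.1531)^6 + 77.6347/(1+0.1531)^6 = 53.4027

$53.40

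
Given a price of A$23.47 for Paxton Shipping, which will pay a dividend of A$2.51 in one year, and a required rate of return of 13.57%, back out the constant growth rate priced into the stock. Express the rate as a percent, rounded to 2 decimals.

From P₀ = D₁/(r − g), the implied growth is g = r − D₁/P₀.
g = 0.1357 − 2.51/23.47 = 0.1357 − 0.10695 = 0.02875

2.88%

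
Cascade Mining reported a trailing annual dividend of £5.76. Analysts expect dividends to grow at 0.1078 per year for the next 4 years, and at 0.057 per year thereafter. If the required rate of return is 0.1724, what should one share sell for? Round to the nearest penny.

Two-stage DDM. Project D₁…D_4 at 0.1078, terminal growth 0.057, discount at r = 0.1724.
D_1 = 6.3809
D_2 = 7.0688
D_3 = 7.8308
D_4 = 8.6750
Terminal value at t=4: TV = D_5/(r−g) = 9.1694/(0.1724−0.057) = 79.4579
P₀ = 6.3809/(1+0.1724)^1 + 7.0688/(1+0.1724)^2 + 7.8308/(1+0.1724)^3 + 8.6750/(1+0.1724)^4 + 79.4579/(1+0.1724)^4 = 62.0929

£62.09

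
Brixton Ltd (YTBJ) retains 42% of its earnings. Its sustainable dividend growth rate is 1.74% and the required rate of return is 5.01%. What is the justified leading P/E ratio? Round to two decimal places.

Payout ratio b = 1 − 0.42 = 0.58.
Justified leading P/E = b/(r−g) = 0.58/(0.0501−0.0174) = 17.7370

17.74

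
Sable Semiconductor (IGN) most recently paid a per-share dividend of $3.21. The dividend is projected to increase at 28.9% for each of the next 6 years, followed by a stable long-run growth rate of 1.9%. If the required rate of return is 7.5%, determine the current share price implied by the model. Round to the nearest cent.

Two-stage DDM. Project D₁…D_6 at 0.289, terminal growth 0.019, discount at r = 0.075.
D_1 = 4.1377
D_2 = 5.3335
D_3 = 6.8749
D_4 = 8.8617
D_5 = 11.4227
D_6 = 14.7239
Terminal value at t=6: TV = D_7/(r−g) = 15.0036/(0.075−0.019) = 267.9222
P₀ = 4.1377/(1+0.075)^1 + 5.3335/(1+0.075)^2 + 6.8749/(1+0.075)^3 + 8.8617/(1+0.075)^4 + 11.4227/(1+0.075)^5 + 14.7239/(1+0.075)^6 + 267.9222/(1+0.075)^6 = 211.7343

$211.73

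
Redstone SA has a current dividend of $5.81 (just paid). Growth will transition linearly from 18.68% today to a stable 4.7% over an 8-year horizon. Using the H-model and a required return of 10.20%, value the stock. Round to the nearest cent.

H-model: P₀ = D₀[(1+g_L) + H(g_S−g_L)]/(r−g_L), with H = 8/2 = 4.
P₀ = 5.81 × [(1+0.047) + 4×(0.1868−0.047)] / (0.102−0.047)
   = 5.81 × 1.6062 / 0.055 = 169.6731

$169.67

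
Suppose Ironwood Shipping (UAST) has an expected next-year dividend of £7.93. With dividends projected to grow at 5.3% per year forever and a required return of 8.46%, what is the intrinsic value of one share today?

£250.95

Gordon growth model: P₀ = D₁/(r − g), with D₁ = 7.93 given directly.
P₀ = 7.9300 / (0.0846 − 0.053) = 7.9300 / 0.0316 = 250.9494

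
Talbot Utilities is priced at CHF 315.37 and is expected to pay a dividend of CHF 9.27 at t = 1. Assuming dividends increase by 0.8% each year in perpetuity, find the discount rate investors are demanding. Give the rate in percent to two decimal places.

Rearranging the constant-growth DDM: r = D₁/P₀ + g.
r = 9.2700 / 315.37 + 0.008 = 0.02939 + 0.008 = 0.03739

3.74%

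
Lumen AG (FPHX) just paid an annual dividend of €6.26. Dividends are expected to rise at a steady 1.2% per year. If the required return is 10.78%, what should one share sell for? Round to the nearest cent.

€66.13

Gordon growth model: P₀ = D₁/(r − g). D₁ = 6.26 × (1 + 0.012) = 6.3351.
P₀ = 6.3351 / (0.1078 − 0.012) = 6.3351 / 0.0958 = 66.1286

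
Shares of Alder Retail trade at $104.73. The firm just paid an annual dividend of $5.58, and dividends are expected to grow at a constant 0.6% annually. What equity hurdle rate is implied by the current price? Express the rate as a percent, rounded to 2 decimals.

Rearranging the constant-growth DDM: r = D₁/P₀ + g.
D₁ = 5.58 × (1 + 0.006) = 5.6135.
r = 5.6135 / 104.73 + 0.006 = 0.05360 + 0.006 = 0.05960

5.96%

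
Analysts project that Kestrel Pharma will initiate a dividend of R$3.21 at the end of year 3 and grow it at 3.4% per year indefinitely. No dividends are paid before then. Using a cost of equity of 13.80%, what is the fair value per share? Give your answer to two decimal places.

R$23.83

Deferred-dividend DDM. At t=2 the remaining stream is a growing perpetuity with first payment D_3 = 3.21.
V_2 = D_3/(r−g) = 3.21/(0.138−0.034) = 30.8654
P₀ = V_2/(1+r)^2 = 30.8654/(1+0.138)^2 = 23.8335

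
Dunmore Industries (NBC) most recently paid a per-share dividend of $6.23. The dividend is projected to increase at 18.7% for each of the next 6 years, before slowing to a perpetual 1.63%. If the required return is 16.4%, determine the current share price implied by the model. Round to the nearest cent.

Two-stage DDM. Project D₁…D_6 at 0.187, terminal growth 0.0163, discount at r = 0.164.
D_1 = 7.3950
D_2 = 8.7779
D_3 = 10.4193
D_4 = 12.3678
D_5 = 14.6805
D_6 = 17.4258
Terminal value at t=6: TV = D_7/(r−g) = 17.7098/(0.164−0.0163) = 119.9040
P₀ = 7.3950/(1+0.164)^1 + 8.7779/(1+0.164)^2 + 10.4193/(1+0.164)^3 + 12.3678/(1+0.164)^4 + 14.6805/(1+0.164)^5 + 17.4258/(1+0.164)^6 + 119.9040/(1+0.164)^6 = 88.2596

$88.26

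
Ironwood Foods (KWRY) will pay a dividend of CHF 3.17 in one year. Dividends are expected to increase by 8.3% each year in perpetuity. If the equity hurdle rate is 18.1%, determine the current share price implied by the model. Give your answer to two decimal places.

Gordon growth model: P₀ = D₁/(r − g), with D₁ = 3.17 given directly.
P₀ = 3.1700 / (0.181 − 0.083) = 3.1700 / 0.098 = 32.3469

CHF 32.35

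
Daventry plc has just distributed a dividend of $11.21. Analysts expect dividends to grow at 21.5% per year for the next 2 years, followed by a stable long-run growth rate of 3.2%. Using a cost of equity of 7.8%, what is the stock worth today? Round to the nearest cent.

Two-stage DDM. Project D₁…D_2 at 0.215, terminal growth 0.032, discount at r = 0.078.
D_1 = 13.6202
D_2 = 16.5485
Terminal value at t=2: TV = D_3/(r−g) = 17.0780/(0.078−0.032) = 371.2616
P₀ = 13.6202/(1+0.078)^1 + 16.5485/(1+0.078)^2 + 371.2616/(1+0.078)^2 = 346.3541

$346.35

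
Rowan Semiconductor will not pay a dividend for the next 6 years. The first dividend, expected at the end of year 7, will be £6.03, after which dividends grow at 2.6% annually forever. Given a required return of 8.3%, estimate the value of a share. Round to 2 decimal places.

£65.56

Deferred-dividend DDM. At t=6 the remaining stream is a growing perpetuity with first payment D_7 = 6.03.
V_6 = D_7/(r−g) = 6.03/(0.083−0.026) = 105.7895
P₀ = V_6/(1+r)^6 = 105.7895/(1+0.083)^6 = 65.5649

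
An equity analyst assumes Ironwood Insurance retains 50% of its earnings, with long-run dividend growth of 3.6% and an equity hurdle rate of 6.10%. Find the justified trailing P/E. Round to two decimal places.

Payout ratio b = 1 − 0.50 = 0.50.
Justified trailing P/E = b(1+g)/(r−g) = 0.50×(1+0.036)/(0.061−0.036) = 20.7200

20.72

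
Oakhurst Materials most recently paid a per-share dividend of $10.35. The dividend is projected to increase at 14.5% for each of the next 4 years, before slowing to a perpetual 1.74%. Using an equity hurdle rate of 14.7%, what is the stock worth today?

$121.91

Two-stage DDM. Project D₁…D_4 at 0.145, terminal growth 0.0174, discount at r = 0.147.
D_1 = 11.8507
D_2 = 13.5691
D_3 = 15.5366
D_4 = 17.7894
Terminal value at t=4: TV = D_5/(r−g) = 18.0990/(0.147−0.0174) = 139.6526
P₀ = 11.8507/(1+0.147)^1 + 13.5691/(1+0.147)^2 + 15.5366/(1+0.147)^3 + 17.7894/(1+0.147)^4 + 139.6526/(1+0.147)^4 = 121.9053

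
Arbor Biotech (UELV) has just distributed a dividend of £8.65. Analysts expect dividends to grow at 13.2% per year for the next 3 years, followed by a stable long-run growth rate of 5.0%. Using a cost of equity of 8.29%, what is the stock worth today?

£343.72

Two-stage DDM. Project D₁…D_3 at 0.132, terminal growth 0.05, discount at r = 0.0829.
D_1 = 9.7918
D_2 = 11.0843
D_3 = 12.5474
Terminal value at t=3: TV = D_4/(r−g) = 13.1748/(0.0829−0.05) = 400.4505
P₀ = 9.7918/(1+0.0829)^1 + 11.0843/(1+0.0829)^2 + 12.5474/(1+0.0829)^3 + 400.4505/(1+0.0829)^3 = 343.7185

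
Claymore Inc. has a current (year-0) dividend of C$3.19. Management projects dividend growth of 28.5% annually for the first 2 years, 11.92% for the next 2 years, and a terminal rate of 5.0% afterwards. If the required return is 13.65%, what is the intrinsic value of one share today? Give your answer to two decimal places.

C$63.66

Three-stage DDM. Project D₁…D_4; terminal Gordon value at t=4 with g = 0.05; discount at r = 0.1365.
D_1 = 4.0991
D_2 = 5.2674
D_3 = 5.8953
D_4 = 6.5980
TV_4 = 6.9279/(0.1365−0.05) = 80.0913
P₀ = Σ Dₜ/(1+r)ᵗ + TV_4/(1+r)^4 = 63.6632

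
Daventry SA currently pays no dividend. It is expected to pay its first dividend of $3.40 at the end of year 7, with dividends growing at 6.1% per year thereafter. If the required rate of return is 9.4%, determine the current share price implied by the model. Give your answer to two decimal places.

$60.10

Deferred-dividend DDM. At t=6 the remaining stream is a growing perpetuity with first payment D_7 = 3.40.
V_6 = D_7/(r−g) = 3.40/(0.094−0.061) = 103.0303
P₀ = V_6/(1+r)^6 = 103.0303/(1+0.094)^6 = 60.0981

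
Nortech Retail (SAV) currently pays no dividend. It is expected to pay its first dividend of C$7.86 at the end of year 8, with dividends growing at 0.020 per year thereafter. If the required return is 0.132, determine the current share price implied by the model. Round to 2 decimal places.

C$29.46

Deferred-dividend DDM. At t=7 the remaining stream is a growing perpetuity with first payment D_8 = 7.86.
V_7 = D_8/(r−g) = 7.86/(0.132−0.02) = 70.1786
P₀ = V_7/(1+r)^7 = 70.1786/(1+0.132)^7 = 29.4632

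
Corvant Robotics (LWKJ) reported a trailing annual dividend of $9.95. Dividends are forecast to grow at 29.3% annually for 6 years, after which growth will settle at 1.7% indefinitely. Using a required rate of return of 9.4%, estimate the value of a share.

Two-stage DDM. Project D₁…D_6 at 0.293, terminal growth 0.017, discount at r = 0.094.
D_1 = 12.8653
D_2 = 16.6349
D_3 = 21.5089
D_4 = 27.8110
D_5 = 35.9597
D_6 = 46.4959
Terminal value at t=6: TV = D_7/(r−g) = 47.2863/(0.094−0.017) = 614.1076
P₀ = 12.8653/(1+0.094)^1 + 16.6349/(1+0.094)^2 + 21.5089/(1+0.094)^3 + 27.8110/(1+0.094)^4 + 35.9597/(1+0.094)^5 + 46.4959/(1+0.094)^6 + 614.1076/(1+0.094)^6 = 469.7825

$469.78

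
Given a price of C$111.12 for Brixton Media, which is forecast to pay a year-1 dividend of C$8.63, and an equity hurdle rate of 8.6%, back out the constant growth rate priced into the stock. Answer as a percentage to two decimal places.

From P₀ = D₁/(r − g), the implied growth is g = r − D₁/P₀.
g = 0.086 − 8.63/111.12 = 0.086 − 0.07766 = 0.00834

0.83%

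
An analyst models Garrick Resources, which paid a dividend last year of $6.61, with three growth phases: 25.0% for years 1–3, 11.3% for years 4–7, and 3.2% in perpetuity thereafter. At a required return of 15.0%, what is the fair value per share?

$119.93

Three-stage DDM. Project D₁…D_7; terminal Gordon value at t=7 with g = 0.032; discount at r = 0.15.
D_1 = 8.2625
D_2 = 10.3281
D_3 = 12.9102
D_4 = 14.3690
D_5 = 15.9927
D_6 = 17.7999
D_7 = 19.8113
TV_7 = 20.4452/(0.15−0.032) = 173.2646
P₀ = Σ Dₜ/(1+r)ᵗ + TV_7/(1+r)^7 = 119.9294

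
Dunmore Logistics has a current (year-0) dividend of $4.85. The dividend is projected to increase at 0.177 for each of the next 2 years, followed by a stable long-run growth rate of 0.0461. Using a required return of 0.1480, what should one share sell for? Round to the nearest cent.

Two-stage DDM. Project D₁…D_2 at 0.177, terminal growth 0.0461, discount at r = 0.148.
D_1 = 5.7085
D_2 = 6.7188
Terminal value at t=2: TV = D_3/(r−g) = 7.0286/(0.148−0.0461) = 68.9753
P₀ = 5.7085/(1+0.148)^1 + 6.7188/(1+0.148)^2 + 68.9753/(1+0.148)^2 = 62.4078

$62.41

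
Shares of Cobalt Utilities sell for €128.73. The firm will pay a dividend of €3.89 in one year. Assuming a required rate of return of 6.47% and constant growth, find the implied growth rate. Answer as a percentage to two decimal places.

From P₀ = D₁/(r − g), the implied growth is g = r − D₁/P₀.
g = 0.0647 − 3.89/128.73 = 0.0647 − 0.03022 = 0.03448

3.45%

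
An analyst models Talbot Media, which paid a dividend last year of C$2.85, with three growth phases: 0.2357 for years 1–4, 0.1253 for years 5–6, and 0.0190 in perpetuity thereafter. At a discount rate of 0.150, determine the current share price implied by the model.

Three-stage DDM. Project D₁…D_6; terminal Gordon value at t=6 with g = 0.019; discount at r = 0.15.
D_1 = 3.5217
D_2 = 4.3518
D_3 = 5.3775
D_4 = 6.6450
D_5 = 7.4777
D_6 = 8.4146
TV_6 = 8.5745/(0.15−0.019) = 65.4541
P₀ = Σ Dₜ/(1+r)ᵗ + TV_6/(1+r)^6 = 49.3413

C$49.34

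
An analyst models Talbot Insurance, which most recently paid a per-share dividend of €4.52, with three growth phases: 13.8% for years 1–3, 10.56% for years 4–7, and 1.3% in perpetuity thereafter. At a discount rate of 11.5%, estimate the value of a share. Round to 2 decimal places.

€79.08

Three-stage DDM. Project D₁…D_7; terminal Gordon value at t=7 with g = 0.013; discount at r = 0.115.
D_1 = 5.1438
D_2 = 5.8536
D_3 = 6.6614
D_4 = 7.3648
D_5 = 8.1426
D_6 = 9.0024
D_7 = 9.9531
TV_7 = 10.0825/(0.115−0.013) = 98.8477
P₀ = Σ Dₜ/(1+r)ᵗ + TV_7/(1+r)^7 = 79.0838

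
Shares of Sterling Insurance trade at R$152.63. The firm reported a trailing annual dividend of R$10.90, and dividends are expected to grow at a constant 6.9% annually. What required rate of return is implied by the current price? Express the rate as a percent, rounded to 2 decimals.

Rearranging the constant-growth DDM: r = D₁/P₀ + g.
D₁ = 10.90 × (1 + 0.069) = 11.6521.
r = 11.6521 / 152.63 + 0.069 = 0.07634 + 0.069 = 0.14534

14.53%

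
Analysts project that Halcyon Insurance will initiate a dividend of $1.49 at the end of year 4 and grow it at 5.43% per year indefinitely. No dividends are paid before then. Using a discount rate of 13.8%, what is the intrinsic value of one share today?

$12.08

Deferred-dividend DDM. At t=3 the remaining stream is a growing perpetuity with first payment D_4 = 1.49.
V_3 = D_4/(r−g) = 1.49/(0.138−0.0543) = 17.8017
P₀ = V_3/(1+r)^3 = 17.8017/(1+0.138)^3 = 12.0791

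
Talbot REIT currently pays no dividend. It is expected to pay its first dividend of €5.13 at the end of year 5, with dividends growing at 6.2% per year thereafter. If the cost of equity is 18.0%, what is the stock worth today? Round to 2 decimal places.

€22.42

Deferred-dividend DDM. At t=4 the remaining stream is a growing perpetuity with first payment D_5 = 5.13.
V_4 = D_5/(r−g) = 5.13/(0.18−0.062) = 43.4746
P₀ = V_4/(1+r)^4 = 43.4746/(1+0.18)^4 = 22.4237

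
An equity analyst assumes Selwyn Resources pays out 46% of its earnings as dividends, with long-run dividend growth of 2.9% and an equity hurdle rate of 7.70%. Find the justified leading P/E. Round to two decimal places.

9.58

Justified leading P/E = b/(r−g) = 0.46/(0.077−0.029) = 9.5833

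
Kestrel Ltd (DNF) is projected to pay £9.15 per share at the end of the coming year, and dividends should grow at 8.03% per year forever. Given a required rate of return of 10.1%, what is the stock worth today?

Gordon growth model: P₀ = D₁/(r − g), with D₁ = 9.15 given directly.
P₀ = 9.1500 / (0.101 − 0.0803) = 9.1500 / 0.0207 = 442.0290

£442.03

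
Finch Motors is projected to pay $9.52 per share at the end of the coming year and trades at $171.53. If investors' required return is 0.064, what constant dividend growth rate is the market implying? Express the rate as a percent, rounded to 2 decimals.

0.85%

From P₀ = D₁/(r − g), the implied growth is g = r − D₁/P₀.
g = 0.064 − 9.52/171.53 = 0.064 − 0.05550 = 0.00850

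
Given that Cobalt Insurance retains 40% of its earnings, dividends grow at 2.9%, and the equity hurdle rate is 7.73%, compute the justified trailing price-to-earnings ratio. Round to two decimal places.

12.78

Payout ratio b = 1 − 0.40 = 0.60.
Justified trailing P/E = b(1+g)/(r−g) = 0.60×(1+0.029)/(0.0773−0.029) = 12.7826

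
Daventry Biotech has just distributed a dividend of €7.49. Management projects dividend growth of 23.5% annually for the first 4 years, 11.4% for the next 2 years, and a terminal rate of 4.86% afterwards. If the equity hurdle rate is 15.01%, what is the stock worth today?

€151.43

Three-stage DDM. Project D₁…D_6; terminal Gordon value at t=6 with g = 0.0486; discount at r = 0.1501.
D_1 = 9.2501
D_2 = 11.4239
D_3 = 14.1086
D_4 = 17.4241
D_5 = 19.4104
D_6 = 21.6232
TV_6 = 22.6741/(0.1501−0.0486) = 223.3901
P₀ = Σ Dₜ/(1+r)ᵗ + TV_6/(1+r)^6 = 151.4295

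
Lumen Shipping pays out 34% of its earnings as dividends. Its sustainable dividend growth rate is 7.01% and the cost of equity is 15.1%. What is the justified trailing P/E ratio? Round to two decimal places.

Justified trailing P/E = b(1+g)/(r−g) = 0.34×(1+0.0701)/(0.151−0.0701) = 4.4973

4.50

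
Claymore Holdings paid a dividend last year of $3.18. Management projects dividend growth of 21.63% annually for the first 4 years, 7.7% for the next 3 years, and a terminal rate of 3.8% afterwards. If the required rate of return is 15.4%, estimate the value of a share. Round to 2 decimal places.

$53.35

Three-stage DDM. Project D₁…D_7; terminal Gordon value at t=7 with g = 0.038; discount at r = 0.154.
D_1 = 3.8678
D_2 = 4.7044
D_3 = 5.7220
D_4 = 6.9597
D_5 = 7.4956
D_6 = 8.0727
D_7 = 8.6943
TV_7 = 9.0247/(0.154−0.038) = 77.7994
P₀ = Σ Dₜ/(1+r)ᵗ + TV_7/(1+r)^7 = 53.3480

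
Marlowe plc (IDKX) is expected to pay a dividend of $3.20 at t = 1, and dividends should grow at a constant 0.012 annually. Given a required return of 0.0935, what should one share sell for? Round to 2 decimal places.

Gordon growth model: P₀ = D₁/(r − g), with D₁ = 3.20 given directly.
P₀ = 3.2000 / (0.0935 − 0.012) = 3.2000 / 0.0815 = 39.2638

$39.26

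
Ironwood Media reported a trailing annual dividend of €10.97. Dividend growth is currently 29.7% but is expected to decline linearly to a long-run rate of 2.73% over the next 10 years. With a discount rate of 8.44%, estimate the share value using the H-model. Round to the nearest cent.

€456.44

H-model: P₀ = D₀[(1+g_L) + H(g_S−g_L)]/(r−g_L), with H = 10/2 = 5.
P₀ = 10.97 × [(1+0.0273) + 5×(0.297−0.0273)] / (0.0844−0.0273)
   = 10.97 × 2.3758 / 0.0571 = 456.4365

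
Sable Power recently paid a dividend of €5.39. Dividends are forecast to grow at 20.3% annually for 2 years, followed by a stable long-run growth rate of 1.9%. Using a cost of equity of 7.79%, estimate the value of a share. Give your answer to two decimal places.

€128.88

Two-stage DDM. Project D₁…D_2 at 0.203, terminal growth 0.019, discount at r = 0.0779.
D_1 = 6.4842
D_2 = 7.8005
Terminal value at t=2: TV = D_3/(r−g) = 7.9487/(0.0779−0.019) = 134.9519
P₀ = 6.4842/(1+0.0779)^1 + 7.8005/(1+0.0779)^2 + 134.9519/(1+0.0779)^2 = 128.8800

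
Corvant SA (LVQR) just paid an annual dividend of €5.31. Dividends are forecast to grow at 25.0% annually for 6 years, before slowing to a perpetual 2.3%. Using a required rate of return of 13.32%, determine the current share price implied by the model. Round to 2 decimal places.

Two-stage DDM. Project D₁…D_6 at 0.25, terminal growth 0.023, discount at r = 0.1332.
D_1 = 6.6375
D_2 = 8.2969
D_3 = 10.3711
D_4 = 12.9639
D_5 = 16.2048
D_6 = 20.2560
Terminal value at t=6: TV = D_7/(r−g) = 20.7219/(0.1332−0.023) = 188.0393
P₀ = 6.6375/(1+0.1332)^1 + 8.2969/(1+0.1332)^2 + 10.3711/(1+0.1332)^3 + 12.9639/(1+0.1332)^4 + 16.2048/(1+0.1332)^5 + 20.2560/(1+0.1332)^6 + 188.0393/(1+0.1332)^6 = 134.3436

€134.34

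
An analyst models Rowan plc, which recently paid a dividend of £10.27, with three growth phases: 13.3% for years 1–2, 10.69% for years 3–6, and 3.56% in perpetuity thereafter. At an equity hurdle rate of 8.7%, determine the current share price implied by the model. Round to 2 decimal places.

£310.29

Three-stage DDM. Project D₁…D_6; terminal Gordon value at t=6 with g = 0.0356; discount at r = 0.087.
D_1 = 11.6359
D_2 = 13.1835
D_3 = 14.5928
D_4 = 16.1528
D_5 = 17.8795
D_6 = 19.7908
TV_6 = 20.4954/(0.087−0.0356) = 398.7427
P₀ = Σ Dₜ/(1+r)ᵗ + TV_6/(1+r)^6 = 310.2947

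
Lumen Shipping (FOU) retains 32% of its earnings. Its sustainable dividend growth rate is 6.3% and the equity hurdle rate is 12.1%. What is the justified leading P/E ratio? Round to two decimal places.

Payout ratio b = 1 − 0.32 = 0.68.
Justified leading P/E = b/(r−g) = 0.68/(0.121−0.063) = 11.7241

11.72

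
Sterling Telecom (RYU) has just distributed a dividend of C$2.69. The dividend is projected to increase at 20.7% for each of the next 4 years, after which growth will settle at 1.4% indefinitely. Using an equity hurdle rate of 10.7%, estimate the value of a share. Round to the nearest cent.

Two-stage DDM. Project D₁…D_4 at 0.207, terminal growth 0.014, discount at r = 0.107.
D_1 = 3.2468
D_2 = 3.9189
D_3 = 4.7301
D_4 = 5.7093
Terminal value at t=4: TV = D_5/(r−g) = 5.7892/(0.107−0.014) = 62.2496
P₀ = 3.2468/(1+0.107)^1 + 3.9189/(1+0.107)^2 + 4.7301/(1+0.107)^3 + 5.7093/(1+0.107)^4 + 62.2496/(1+0.107)^4 = 54.8716

C$54.87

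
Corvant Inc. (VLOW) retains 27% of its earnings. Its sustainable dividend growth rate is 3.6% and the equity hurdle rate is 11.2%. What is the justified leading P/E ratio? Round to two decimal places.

Payout ratio b = 1 − 0.27 = 0.73.
Justified leading P/E = b/(r−g) = 0.73/(0.112−0.036) = 9.6053

9.61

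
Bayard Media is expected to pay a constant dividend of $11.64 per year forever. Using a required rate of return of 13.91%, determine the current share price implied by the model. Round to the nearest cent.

Zero-growth DDM (perpetuity): P₀ = D/r = 11.64 / 0.1391 = 83.6808

$83.68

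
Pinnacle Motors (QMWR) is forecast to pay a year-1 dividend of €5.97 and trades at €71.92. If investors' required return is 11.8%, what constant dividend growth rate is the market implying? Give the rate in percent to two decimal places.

3.50%

From P₀ = D₁/(r − g), the implied growth is g = r − D₁/P₀.
g = 0.118 − 5.97/71.92 = 0.118 − 0.08301 = 0.03499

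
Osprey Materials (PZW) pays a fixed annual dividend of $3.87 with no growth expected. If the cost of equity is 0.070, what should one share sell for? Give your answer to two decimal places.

$55.29

Zero-growth DDM (perpetuity): P₀ = D/r = 3.87 / 0.07 = 55.2857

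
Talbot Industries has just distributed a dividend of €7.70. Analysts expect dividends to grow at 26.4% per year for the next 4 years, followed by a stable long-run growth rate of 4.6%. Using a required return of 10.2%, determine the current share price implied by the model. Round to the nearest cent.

€292.85

Two-stage DDM. Project D₁…D_4 at 0.264, terminal growth 0.046, discount at r = 0.102.
D_1 = 9.7328
D_2 = 12.3023
D_3 = 15.5501
D_4 = 19.6553
Terminal value at t=4: TV = D_5/(r−g) = 20.5594/(0.102−0.046) = 367.1324
P₀ = 9.7328/(1+0.102)^1 + 12.3023/(1+0.102)^2 + 15.5501/(1+0.102)^3 + 19.6553/(1+0.102)^4 + 367.1324/(1+0.102)^4 = 292.8503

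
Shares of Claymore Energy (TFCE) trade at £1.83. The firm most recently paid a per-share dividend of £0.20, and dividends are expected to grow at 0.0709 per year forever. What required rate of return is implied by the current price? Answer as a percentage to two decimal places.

18.79%

Rearranging the constant-growth DDM: r = D₁/P₀ + g.
D₁ = 0.20 × (1 + 0.0709) = 0.2142.
r = 0.2142 / 1.83 + 0.0709 = 0.11704 + 0.0709 = 0.18794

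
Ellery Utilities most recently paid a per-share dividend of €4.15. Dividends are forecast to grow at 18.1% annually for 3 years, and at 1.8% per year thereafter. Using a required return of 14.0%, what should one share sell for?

Two-stage DDM. Project D₁…D_3 at 0.181, terminal growth 0.018, discount at r = 0.14.
D_1 = 4.9012
D_2 = 5.7883
D_3 = 6.8359
Terminal value at t=3: TV = D_4/(r−g) = 6.9590/(0.14−0.018) = 57.0408
P₀ = 4.9012/(1+0.14)^1 + 5.7883/(1+0.14)^2 + 6.8359/(1+0.14)^3 + 57.0408/(1+0.14)^3 = 51.8681

€51.87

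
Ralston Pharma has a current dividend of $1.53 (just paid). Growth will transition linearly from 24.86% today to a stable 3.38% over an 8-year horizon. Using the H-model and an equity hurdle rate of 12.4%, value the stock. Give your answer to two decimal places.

$32.11

H-model: P₀ = D₀[(1+g_L) + H(g_S−g_L)]/(r−g_L), with H = 8/2 = 4.
P₀ = 1.53 × [(1+0.0338) + 4×(0.2486−0.0338)] / (0.124−0.0338)
   = 1.53 × 1.8930 / 0.0902 = 32.1096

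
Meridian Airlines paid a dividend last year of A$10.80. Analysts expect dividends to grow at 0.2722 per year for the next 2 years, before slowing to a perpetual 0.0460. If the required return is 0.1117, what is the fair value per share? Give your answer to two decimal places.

Two-stage DDM. Project D₁…D_2 at 0.2722, terminal growth 0.046, discount at r = 0.1117.
D_1 = 13.7398
D_2 = 17.4797
Terminal value at t=2: TV = D_3/(r−g) = 18.2838/(0.1117−0.046) = 278.2921
P₀ = 13.7398/(1+0.1117)^1 + 17.4797/(1+0.1117)^2 + 278.2921/(1+0.1117)^2 = 251.6806

A$251.68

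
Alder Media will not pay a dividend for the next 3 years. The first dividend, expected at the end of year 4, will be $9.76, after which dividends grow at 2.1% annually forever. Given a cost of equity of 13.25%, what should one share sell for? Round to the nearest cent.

$60.26

Deferred-dividend DDM. At t=3 the remaining stream is a growing perpetuity with first payment D_4 = 9.76.
V_3 = D_4/(r−g) = 9.76/(0.1325−0.021) = 87.5336
P₀ = V_3/(1+r)^3 = 87.5336/(1+0.1325)^3 = 60.2643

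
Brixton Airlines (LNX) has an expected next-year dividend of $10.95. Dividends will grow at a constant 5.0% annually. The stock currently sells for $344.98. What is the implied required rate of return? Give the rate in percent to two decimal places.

Rearranging the constant-growth DDM: r = D₁/P₀ + g.
r = 10.9500 / 344.98 + 0.05 = 0.03174 + 0.05 = 0.08174

8.17%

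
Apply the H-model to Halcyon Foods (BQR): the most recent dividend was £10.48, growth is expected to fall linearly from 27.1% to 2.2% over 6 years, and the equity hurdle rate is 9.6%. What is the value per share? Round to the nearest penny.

£250.53

H-model: P₀ = D₀[(1+g_L) + H(g_S−g_L)]/(r−g_L), with H = 6/2 = 3.
P₀ = 10.48 × [(1+0.022) + 3×(0.271−0.022)] / (0.096−0.022)
   = 10.48 × 1.7690 / 0.074 = 250.5286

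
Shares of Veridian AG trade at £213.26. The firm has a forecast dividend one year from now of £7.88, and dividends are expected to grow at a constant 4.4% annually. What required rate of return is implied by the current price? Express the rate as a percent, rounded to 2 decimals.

Rearranging the constant-growth DDM: r = D₁/P₀ + g.
r = 7.8800 / 213.26 + 0.044 = 0.03695 + 0.044 = 0.08095

8.10%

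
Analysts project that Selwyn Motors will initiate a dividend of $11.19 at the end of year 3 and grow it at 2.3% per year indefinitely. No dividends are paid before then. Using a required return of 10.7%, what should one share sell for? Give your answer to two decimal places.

Deferred-dividend DDM. At t=2 the remaining stream is a growing perpetuity with first payment D_3 = 11.19.
V_2 = D_3/(r−g) = 11.19/(0.107−0.023) = 133.2143
P₀ = V_2/(1+r)^2 = 133.2143/(1+0.107)^2 = 108.7065

$108.71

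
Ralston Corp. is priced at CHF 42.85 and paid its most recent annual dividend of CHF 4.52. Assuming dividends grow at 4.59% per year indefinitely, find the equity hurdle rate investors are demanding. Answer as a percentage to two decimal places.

15.62%

Rearranging the constant-growth DDM: r = D₁/P₀ + g.
D₁ = 4.52 × (1 + 0.0459) = 4.7275.
r = 4.7275 / 42.85 + 0.0459 = 0.11033 + 0.0459 = 0.15623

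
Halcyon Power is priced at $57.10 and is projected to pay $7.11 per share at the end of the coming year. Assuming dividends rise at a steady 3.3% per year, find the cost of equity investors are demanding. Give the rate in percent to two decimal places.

15.75%

Rearranging the constant-growth DDM: r = D₁/P₀ + g.
r = 7.1100 / 57.10 + 0.033 = 0.12452 + 0.033 = 0.15752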